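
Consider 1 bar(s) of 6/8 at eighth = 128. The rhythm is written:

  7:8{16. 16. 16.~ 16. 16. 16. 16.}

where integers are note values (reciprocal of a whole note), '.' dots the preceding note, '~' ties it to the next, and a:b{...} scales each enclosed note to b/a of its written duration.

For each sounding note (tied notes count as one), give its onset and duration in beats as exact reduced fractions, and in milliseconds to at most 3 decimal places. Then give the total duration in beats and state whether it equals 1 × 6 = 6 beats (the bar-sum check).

1) 0.0ms=0b +401.786ms=6/7b
2) 401.786ms=6/7b +401.786ms=6/7b
3) 803.571ms=12/7b +803.571ms=12/7b
4) 1607.143ms=24/7b +401.786ms=6/7b
5) 2008.929ms=30/7b +401.786ms=6/7b
6) 2410.714ms=36/7b +401.786ms=6/7b
Σ=6b of 6 (128bpm 6/8) — PASS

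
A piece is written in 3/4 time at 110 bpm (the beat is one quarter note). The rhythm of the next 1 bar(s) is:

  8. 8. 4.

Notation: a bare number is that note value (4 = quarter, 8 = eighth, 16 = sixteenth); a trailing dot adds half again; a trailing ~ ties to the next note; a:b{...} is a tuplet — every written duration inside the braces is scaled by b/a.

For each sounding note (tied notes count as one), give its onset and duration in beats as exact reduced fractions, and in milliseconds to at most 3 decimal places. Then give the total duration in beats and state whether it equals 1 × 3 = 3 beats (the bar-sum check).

1) 0.0ms=0b +409.091ms=3/4b
2) 409.091ms=3/4b +409.091ms=3/4b
3) 818.182ms=3/2b +818.182ms=3/2b
Σ=3b of 3 (110bpm 3/4) — PASS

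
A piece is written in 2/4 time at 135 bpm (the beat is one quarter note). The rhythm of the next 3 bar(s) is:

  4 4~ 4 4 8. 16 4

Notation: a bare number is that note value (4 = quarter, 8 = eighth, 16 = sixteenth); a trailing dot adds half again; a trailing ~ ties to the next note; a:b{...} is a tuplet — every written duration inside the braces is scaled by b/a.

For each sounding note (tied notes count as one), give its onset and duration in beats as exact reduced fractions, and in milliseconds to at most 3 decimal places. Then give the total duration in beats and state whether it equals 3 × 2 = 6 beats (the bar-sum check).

1) 0.0ms=0b +444.444ms=1b
2) 444.444ms=1b +888.889ms=2b
3) 1333.333ms=3b +444.444ms=1b
4) 1777.778ms=4b +333.333ms=3/4b
5) 2111.111ms=19/4b +111.111ms=1/4b
6) 2222.222ms=5b +444.444ms=1b
Σ=6b of 6 (135bpm 2/4) — PASS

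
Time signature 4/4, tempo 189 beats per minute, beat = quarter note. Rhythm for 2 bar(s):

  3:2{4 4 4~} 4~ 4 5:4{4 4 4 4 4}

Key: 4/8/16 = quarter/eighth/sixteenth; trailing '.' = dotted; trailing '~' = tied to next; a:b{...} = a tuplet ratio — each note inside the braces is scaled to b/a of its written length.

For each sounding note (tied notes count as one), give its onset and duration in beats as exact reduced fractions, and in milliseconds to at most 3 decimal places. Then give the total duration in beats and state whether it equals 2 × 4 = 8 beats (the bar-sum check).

1) 0.0ms=0b +211.64ms=2/3b
2) 211.64ms=2/3b +211.64ms=2/3b
3) 423.28ms=4/3b +846.561ms=8/3b
4) 1269.841ms=4b +253.968ms=4/5b
5) 1523.81ms=24/5b +253.968ms=4/5b
6) 1777.778ms=28/5b +253.968ms=4/5b
7) 2031.746ms=32/5b +253.968ms=4/5b
8) 2285.714ms=36/5b +253.968ms=4/5b
Σ=8b of 8 (189bpm 4/4) — PASS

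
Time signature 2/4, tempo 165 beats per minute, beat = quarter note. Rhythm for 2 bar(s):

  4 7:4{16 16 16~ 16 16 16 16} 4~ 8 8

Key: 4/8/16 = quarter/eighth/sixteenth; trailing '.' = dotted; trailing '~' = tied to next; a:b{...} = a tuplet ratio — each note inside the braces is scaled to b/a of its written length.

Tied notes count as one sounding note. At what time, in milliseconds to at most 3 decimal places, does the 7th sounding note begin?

note 7 onset = 13/7b = 675.325ms

1. 0.0ms @ 0 + 363.636ms (1)
2. 363.636ms @ 1 + 51.948ms (1/7)
3. 415.584ms @ 8/7 + 51.948ms (1/7)
4. 467.532ms @ 9/7 + 103.896ms (2/7)
5. 571.429ms @ 11/7 + 51.948ms (1/7)
6. 623.377ms @ 12/7 + 51.948ms (1/7)
7. 675.325ms @ 13/7 + 51.948ms (1/7)
8. 727.273ms @ 2 + 545.455ms (3/2)
9. 1272.727ms @ 7/2 + 181.818ms (1/2)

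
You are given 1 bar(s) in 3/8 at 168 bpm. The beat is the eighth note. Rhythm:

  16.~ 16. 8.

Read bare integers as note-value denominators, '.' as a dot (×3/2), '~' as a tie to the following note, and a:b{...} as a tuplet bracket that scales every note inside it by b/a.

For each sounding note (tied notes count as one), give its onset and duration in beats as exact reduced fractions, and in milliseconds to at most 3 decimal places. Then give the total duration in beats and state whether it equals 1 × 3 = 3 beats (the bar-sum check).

1) 0.0ms=0b +535.714ms=3/2b
2) 535.714ms=3/2b +535.714ms=3/2b
Σ=3b of 3 (168bpm 3/8) — PASS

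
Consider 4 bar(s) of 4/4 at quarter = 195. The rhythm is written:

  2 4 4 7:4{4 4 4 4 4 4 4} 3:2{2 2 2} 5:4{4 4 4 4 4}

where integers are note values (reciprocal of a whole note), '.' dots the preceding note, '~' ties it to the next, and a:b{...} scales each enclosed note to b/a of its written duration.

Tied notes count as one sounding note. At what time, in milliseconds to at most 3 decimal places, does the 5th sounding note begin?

note 5 onset = 32/7b = 1406.593ms

1. 0.0ms @ 0 + 615.385ms (2)
2. 615.385ms @ 2 + 307.692ms (1)
3. 923.077ms @ 3 + 307.692ms (1)
4. 1230.769ms @ 4 + 175.824ms (4/7)
5. 1406.593ms @ 32/7 + 175.824ms (4/7)
6. 1582.418ms @ 36/7 + 175.824ms (4/7)
7. 1758.242ms @ 40/7 + 175.824ms (4/7)
8. 1934.066ms @ 44/7 + 175.824ms (4/7)
9. 2109.89ms @ 48/7 + 175.824ms (4/7)
10. 2285.714ms @ 52/7 + 175.824ms (4/7)
11. 2461.538ms @ 8 + 410.256ms (4/3)
12. 2871.795ms @ 28/3 + 410.256ms (4/3)
13. 3282.051ms @ 32/3 + 410.256ms (4/3)
14. 3692.308ms @ 12 + 246.154ms (4/5)
15. 3938.462ms @ 64/5 + 246.154ms (4/5)
16. 4184.615ms @ 68/5 + 246.154ms (4/5)
17. 4430.769ms @ 72/5 + 246.154ms (4/5)
18. 4676.923ms @ 76/5 + 246.154ms (4/5)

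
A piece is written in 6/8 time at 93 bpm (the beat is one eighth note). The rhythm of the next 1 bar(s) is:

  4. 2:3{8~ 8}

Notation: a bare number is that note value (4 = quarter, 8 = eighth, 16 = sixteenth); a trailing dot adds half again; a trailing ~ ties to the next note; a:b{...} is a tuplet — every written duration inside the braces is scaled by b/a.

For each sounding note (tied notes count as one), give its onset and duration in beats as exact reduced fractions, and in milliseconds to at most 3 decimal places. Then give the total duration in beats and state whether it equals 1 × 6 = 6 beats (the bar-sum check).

1) 0.0ms=0b +1935.484ms=3b
2) 1935.484ms=3b +1935.484ms=3b
Σ=6b of 6 (93bpm 6/8) — PASS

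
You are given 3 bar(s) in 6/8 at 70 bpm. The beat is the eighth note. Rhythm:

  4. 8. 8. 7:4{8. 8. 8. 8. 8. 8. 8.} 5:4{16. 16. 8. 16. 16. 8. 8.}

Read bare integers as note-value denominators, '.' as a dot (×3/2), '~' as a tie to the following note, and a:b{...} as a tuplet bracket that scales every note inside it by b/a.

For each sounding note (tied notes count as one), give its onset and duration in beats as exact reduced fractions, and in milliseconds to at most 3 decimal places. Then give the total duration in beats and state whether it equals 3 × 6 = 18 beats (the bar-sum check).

1) 0.0ms=0b +2571.429ms=3b
2) 2571.429ms=3b +1285.714ms=3/2b
3) 3857.143ms=9/2b +1285.714ms=3/2b
4) 5142.857ms=6b +734.694ms=6/7b
5) 5877.551ms=48/7b +734.694ms=6/7b
6) 6612.245ms=54/7b +734.694ms=6/7b
7) 7346.939ms=60/7b +734.694ms=6/7b
8) 8081.633ms=66/7b +734.694ms=6/7b
9) 8816.327ms=72/7b +734.694ms=6/7b
10) 9551.02ms=78/7b +734.694ms=6/7b
11) 10285.714ms=12b +514.286ms=3/5b
12) 10800.0ms=63/5b +514.286ms=3/5b
13) 11314.286ms=66/5b +1028.571ms=6/5b
14) 12342.857ms=72/5b +514.286ms=3/5b
15) 12857.143ms=15b +514.286ms=3/5b
16) 13371.429ms=78/5b +1028.571ms=6/5b
17) 14400.0ms=84/5b +1028.571ms=6/5b
Σ=18b of 18 (70bpm 6/8) — PASS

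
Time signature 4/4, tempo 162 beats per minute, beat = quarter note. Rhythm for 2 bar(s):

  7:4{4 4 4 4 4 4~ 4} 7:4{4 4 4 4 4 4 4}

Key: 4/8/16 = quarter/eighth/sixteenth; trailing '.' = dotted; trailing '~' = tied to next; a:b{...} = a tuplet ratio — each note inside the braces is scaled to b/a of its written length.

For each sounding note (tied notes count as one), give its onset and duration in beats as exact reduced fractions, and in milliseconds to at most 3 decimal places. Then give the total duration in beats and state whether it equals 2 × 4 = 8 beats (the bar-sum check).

1) 0.0ms=0b +211.64ms=4/7b
2) 211.64ms=4/7b +211.64ms=4/7b
3) 423.28ms=8/7b +211.64ms=4/7b
4) 634.921ms=12/7b +211.64ms=4/7b
5) 846.561ms=16/7b +211.64ms=4/7b
6) 1058.201ms=20/7b +423.28ms=8/7b
7) 1481.481ms=4b +211.64ms=4/7b
8) 1693.122ms=32/7b +211.64ms=4/7b
9) 1904.762ms=36/7b +211.64ms=4/7b
10) 2116.402ms=40/7b +211.64ms=4/7b
11) 2328.042ms=44/7b +211.64ms=4/7b
12) 2539.683ms=48/7b +211.64ms=4/7b
13) 2751.323ms=52/7b +211.64ms=4/7b
Σ=8b of 8 (162bpm 4/4) — PASS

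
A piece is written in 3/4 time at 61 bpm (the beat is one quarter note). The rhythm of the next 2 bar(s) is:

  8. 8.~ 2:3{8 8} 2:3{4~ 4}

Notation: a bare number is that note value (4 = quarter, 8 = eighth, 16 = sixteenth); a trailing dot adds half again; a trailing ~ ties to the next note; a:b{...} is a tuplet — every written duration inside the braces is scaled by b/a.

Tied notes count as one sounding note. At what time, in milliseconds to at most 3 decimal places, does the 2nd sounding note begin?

1. 0.0ms @ 0 + 737.705ms (3/4)
2. 737.705ms @ 3/4 + 1475.41ms (3/2)
3. 2213.115ms @ 9/4 + 737.705ms (3/4)
4. 2950.82ms @ 3 + 2950.82ms (3)

note 2 onset = 3/4b = 737.705ms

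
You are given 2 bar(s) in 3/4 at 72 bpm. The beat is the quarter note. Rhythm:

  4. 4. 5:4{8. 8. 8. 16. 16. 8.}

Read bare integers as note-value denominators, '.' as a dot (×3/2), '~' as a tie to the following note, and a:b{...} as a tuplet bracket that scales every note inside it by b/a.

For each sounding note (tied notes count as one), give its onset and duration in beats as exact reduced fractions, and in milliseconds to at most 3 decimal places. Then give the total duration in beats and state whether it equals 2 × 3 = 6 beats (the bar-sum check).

1) 0.0ms=0b +1250.0ms=3/2b
2) 1250.0ms=3/2b +1250.0ms=3/2b
3) 2500.0ms=3b +500.0ms=3/5b
4) 3000.0ms=18/5b +500.0ms=3/5b
5) 3500.0ms=21/5b +500.0ms=3/5b
6) 4000.0ms=24/5b +250.0ms=3/10b
7) 4250.0ms=51/10b +250.0ms=3/10b
8) 4500.0ms=27/5b +500.0ms=3/5b
Σ=6b of 6 (72bpm 3/4) — PASS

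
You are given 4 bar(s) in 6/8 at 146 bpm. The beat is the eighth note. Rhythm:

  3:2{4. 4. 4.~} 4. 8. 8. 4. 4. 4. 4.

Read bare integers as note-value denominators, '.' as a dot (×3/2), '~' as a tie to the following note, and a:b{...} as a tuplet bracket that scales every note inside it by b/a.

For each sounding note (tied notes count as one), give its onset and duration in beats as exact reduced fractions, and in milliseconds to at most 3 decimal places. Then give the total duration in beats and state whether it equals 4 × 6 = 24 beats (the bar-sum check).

1) 0.0ms=0b +821.918ms=2b
2) 821.918ms=2b +821.918ms=2b
3) 1643.836ms=4b +2054.795ms=5b
4) 3698.63ms=9b +616.438ms=3/2b
5) 4315.068ms=21/2b +616.438ms=3/2b
6) 4931.507ms=12b +1232.877ms=3b
7) 6164.384ms=15b +1232.877ms=3b
8) 7397.26ms=18b +1232.877ms=3b
9) 8630.137ms=21b +1232.877ms=3b
Σ=24b of 24 (146bpm 6/8) — PASS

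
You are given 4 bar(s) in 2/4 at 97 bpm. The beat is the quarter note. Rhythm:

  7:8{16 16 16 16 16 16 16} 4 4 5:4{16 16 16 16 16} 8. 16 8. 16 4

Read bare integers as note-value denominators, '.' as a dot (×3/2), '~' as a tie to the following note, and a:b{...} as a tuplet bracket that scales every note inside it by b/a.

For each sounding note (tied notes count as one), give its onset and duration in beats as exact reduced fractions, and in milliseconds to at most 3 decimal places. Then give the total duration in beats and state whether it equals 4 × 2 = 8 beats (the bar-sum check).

1) 0.0ms=0b +176.73ms=2/7b
2) 176.73ms=2/7b +176.73ms=2/7b
3) 353.461ms=4/7b +176.73ms=2/7b
4) 530.191ms=6/7b +176.73ms=2/7b
5) 706.922ms=8/7b +176.73ms=2/7b
6) 883.652ms=10/7b +176.73ms=2/7b
7) 1060.383ms=12/7b +176.73ms=2/7b
8) 1237.113ms=2b +618.557ms=1b
9) 1855.67ms=3b +618.557ms=1b
10) 2474.227ms=4b +123.711ms=1/5b
11) 2597.938ms=21/5b +123.711ms=1/5b
12) 2721.649ms=22/5b +123.711ms=1/5b
13) 2845.361ms=23/5b +123.711ms=1/5b
14) 2969.072ms=24/5b +123.711ms=1/5b
15) 3092.784ms=5b +463.918ms=3/4b
16) 3556.701ms=23/4b +154.639ms=1/4b
17) 3711.34ms=6b +463.918ms=3/4b
18) 4175.258ms=27/4b +154.639ms=1/4b
19) 4329.897ms=7b +618.557ms=1b
Σ=8b of 8 (97bpm 2/4) — PASS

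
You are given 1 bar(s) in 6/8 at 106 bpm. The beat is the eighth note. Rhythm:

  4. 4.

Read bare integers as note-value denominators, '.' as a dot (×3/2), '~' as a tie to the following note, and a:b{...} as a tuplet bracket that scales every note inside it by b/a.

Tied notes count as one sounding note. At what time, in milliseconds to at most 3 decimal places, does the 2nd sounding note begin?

note 2 onset = 3b = 1698.113ms

1. 0.0ms @ 0 + 1698.113ms (3)
2. 1698.113ms @ 3 + 1698.113ms (3)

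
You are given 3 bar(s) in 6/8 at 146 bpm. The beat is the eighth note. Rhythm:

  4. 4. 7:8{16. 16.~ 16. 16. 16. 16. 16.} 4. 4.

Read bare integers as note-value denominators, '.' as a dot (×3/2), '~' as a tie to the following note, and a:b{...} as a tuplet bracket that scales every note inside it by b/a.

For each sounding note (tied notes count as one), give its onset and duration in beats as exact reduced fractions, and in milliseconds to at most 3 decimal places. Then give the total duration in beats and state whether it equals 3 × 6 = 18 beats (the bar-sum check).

1) 0.0ms=0b +1232.877ms=3b
2) 1232.877ms=3b +1232.877ms=3b
3) 2465.753ms=6b +352.25ms=6/7b
4) 2818.004ms=48/7b +704.501ms=12/7b
5) 3522.505ms=60/7b +352.25ms=6/7b
6) 3874.755ms=66/7b +352.25ms=6/7b
7) 4227.006ms=72/7b +352.25ms=6/7b
8) 4579.256ms=78/7b +352.25ms=6/7b
9) 4931.507ms=12b +1232.877ms=3b
10) 6164.384ms=15b +1232.877ms=3b
Σ=18b of 18 (146bpm 6/8) — PASS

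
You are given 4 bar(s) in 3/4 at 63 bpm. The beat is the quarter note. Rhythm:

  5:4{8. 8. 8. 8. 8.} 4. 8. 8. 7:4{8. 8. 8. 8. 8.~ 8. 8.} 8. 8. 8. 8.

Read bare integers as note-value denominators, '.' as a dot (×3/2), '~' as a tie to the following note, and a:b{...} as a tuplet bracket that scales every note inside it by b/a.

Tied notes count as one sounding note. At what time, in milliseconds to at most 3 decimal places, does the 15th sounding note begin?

note 15 onset = 9b = 8571.429ms

1. 0.0ms @ 0 + 571.429ms (3/5)
2. 571.429ms @ 3/5 + 571.429ms (3/5)
3. 1142.857ms @ 6/5 + 571.429ms (3/5)
4. 1714.286ms @ 9/5 + 571.429ms (3/5)
5. 2285.714ms @ 12/5 + 571.429ms (3/5)
6. 2857.143ms @ 3 + 1428.571ms (3/2)
7. 4285.714ms @ 9/2 + 714.286ms (3/4)
8. 5000.0ms @ 21/4 + 714.286ms (3/4)
9. 5714.286ms @ 6 + 408.163ms (3/7)
10. 6122.449ms @ 45/7 + 408.163ms (3/7)
11. 6530.612ms @ 48/7 + 408.163ms (3/7)
12. 6938.776ms @ 51/7 + 408.163ms (3/7)
13. 7346.939ms @ 54/7 + 816.327ms (6/7)
14. 8163.265ms @ 60/7 + 408.163ms (3/7)
15. 8571.429ms @ 9 + 714.286ms (3/4)
16. 9285.714ms @ 39/4 + 714.286ms (3/4)
17. 10000.0ms @ 21/2 + 714.286ms (3/4)
18. 10714.286ms @ 45/4 + 714.286ms (3/4)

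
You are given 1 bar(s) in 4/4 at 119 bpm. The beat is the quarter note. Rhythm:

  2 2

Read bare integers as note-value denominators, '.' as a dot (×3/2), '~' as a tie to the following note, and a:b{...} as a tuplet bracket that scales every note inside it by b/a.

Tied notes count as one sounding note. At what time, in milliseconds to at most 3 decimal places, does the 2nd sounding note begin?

1. 0.0ms @ 0 + 1008.403ms (2)
2. 1008.403ms @ 2 + 1008.403ms (2)

note 2 onset = 2b = 1008.403ms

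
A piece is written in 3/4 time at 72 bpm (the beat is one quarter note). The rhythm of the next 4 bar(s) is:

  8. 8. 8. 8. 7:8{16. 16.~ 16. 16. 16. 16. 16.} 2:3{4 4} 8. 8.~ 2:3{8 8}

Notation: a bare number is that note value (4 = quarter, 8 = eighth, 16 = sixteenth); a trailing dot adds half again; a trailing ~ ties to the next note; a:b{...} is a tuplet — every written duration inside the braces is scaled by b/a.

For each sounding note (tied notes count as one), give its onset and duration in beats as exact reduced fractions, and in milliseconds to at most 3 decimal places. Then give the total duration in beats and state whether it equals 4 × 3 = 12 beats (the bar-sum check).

1) 0.0ms=0b +625.0ms=3/4b
2) 625.0ms=3/4b +625.0ms=3/4b
3) 1250.0ms=3/2b +625.0ms=3/4b
4) 1875.0ms=9/4b +625.0ms=3/4b
5) 2500.0ms=3b +357.143ms=3/7b
6) 2857.143ms=24/7b +714.286ms=6/7b
7) 3571.429ms=30/7b +357.143ms=3/7b
8) 3928.571ms=33/7b +357.143ms=3/7b
9) 4285.714ms=36/7b +357.143ms=3/7b
10) 4642.857ms=39/7b +357.143ms=3/7b
11) 5000.0ms=6b +1250.0ms=3/2b
12) 6250.0ms=15/2b +1250.0ms=3/2b
13) 7500.0ms=9b +625.0ms=3/4b
14) 8125.0ms=39/4b +1250.0ms=3/2b
15) 9375.0ms=45/4b +625.0ms=3/4b
Σ=12b of 12 (72bpm 3/4) — PASS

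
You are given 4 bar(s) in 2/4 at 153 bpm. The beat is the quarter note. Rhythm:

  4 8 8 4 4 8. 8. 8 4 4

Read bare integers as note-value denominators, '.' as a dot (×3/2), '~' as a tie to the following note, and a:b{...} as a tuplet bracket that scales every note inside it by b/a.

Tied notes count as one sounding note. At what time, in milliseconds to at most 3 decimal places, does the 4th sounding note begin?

note 4 onset = 2b = 784.314ms

1. 0.0ms @ 0 + 392.157ms (1)
2. 392.157ms @ 1 + 196.078ms (1/2)
3. 588.235ms @ 3/2 + 196.078ms (1/2)
4. 784.314ms @ 2 + 392.157ms (1)
5. 1176.471ms @ 3 + 392.157ms (1)
6. 1568.627ms @ 4 + 294.118ms (3/4)
7. 1862.745ms @ 19/4 + 294.118ms (3/4)
8. 2156.863ms @ 11/2 + 196.078ms (1/2)
9. 2352.941ms @ 6 + 392.157ms (1)
10. 2745.098ms @ 7 + 392.157ms (1)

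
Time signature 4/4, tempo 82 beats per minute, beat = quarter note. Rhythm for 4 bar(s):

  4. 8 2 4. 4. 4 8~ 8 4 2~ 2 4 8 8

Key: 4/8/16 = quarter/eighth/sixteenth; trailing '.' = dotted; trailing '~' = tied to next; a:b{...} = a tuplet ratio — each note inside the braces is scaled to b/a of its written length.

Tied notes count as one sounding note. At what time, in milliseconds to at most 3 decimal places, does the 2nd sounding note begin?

1. 0.0ms @ 0 + 1097.561ms (3/2)
2. 1097.561ms @ 3/2 + 365.854ms (1/2)
3. 1463.415ms @ 2 + 1463.415ms (2)
4. 2926.829ms @ 4 + 1097.561ms (3/2)
5. 4024.39ms @ 11/2 + 1097.561ms (3/2)
6. 5121.951ms @ 7 + 731.707ms (1)
7. 5853.659ms @ 8 + 731.707ms (1)
8. 6585.366ms @ 9 + 731.707ms (1)
9. 7317.073ms @ 10 + 2926.829ms (4)
10. 10243.902ms @ 14 + 731.707ms (1)
11. 10975.61ms @ 15 + 365.854ms (1/2)
12. 11341.463ms @ 31/2 + 365.854ms (1/2)

note 2 onset = 3/2b = 1097.561ms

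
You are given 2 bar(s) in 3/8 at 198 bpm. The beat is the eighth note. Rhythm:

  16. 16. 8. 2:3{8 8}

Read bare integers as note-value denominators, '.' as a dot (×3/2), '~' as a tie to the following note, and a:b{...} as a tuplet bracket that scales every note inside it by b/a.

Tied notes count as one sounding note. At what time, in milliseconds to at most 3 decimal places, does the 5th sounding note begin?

note 5 onset = 9/2b = 1363.636ms

1. 0.0ms @ 0 + 227.273ms (3/4)
2. 227.273ms @ 3/4 + 227.273ms (3/4)
3. 454.545ms @ 3/2 + 454.545ms (3/2)
4. 909.091ms @ 3 + 454.545ms (3/2)
5. 1363.636ms @ 9/2 + 454.545ms (3/2)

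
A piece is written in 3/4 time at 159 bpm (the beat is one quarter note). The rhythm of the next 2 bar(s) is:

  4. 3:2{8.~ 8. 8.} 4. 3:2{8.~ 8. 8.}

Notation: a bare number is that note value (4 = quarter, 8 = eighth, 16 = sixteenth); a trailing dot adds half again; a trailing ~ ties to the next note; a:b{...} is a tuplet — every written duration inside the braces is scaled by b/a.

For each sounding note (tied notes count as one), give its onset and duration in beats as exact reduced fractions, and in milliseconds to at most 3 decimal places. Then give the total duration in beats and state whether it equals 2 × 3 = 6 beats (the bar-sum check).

1) 0.0ms=0b +566.038ms=3/2b
2) 566.038ms=3/2b +377.358ms=1b
3) 943.396ms=5/2b +188.679ms=1/2b
4) 1132.075ms=3b +566.038ms=3/2b
5) 1698.113ms=9/2b +377.358ms=1b
6) 2075.472ms=11/2b +188.679ms=1/2b
Σ=6b of 6 (159bpm 3/4) — PASS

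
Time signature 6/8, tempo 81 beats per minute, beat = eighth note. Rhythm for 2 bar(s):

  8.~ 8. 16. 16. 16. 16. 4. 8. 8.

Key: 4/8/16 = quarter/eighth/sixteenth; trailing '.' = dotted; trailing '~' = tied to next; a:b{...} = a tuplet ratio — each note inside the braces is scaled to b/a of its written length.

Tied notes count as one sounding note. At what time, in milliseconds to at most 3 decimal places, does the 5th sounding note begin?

note 5 onset = 21/4b = 3888.889ms

1. 0.0ms @ 0 + 2222.222ms (3)
2. 2222.222ms @ 3 + 555.556ms (3/4)
3. 2777.778ms @ 15/4 + 555.556ms (3/4)
4. 3333.333ms @ 9/2 + 555.556ms (3/4)
5. 3888.889ms @ 21/4 + 555.556ms (3/4)
6. 4444.444ms @ 6 + 2222.222ms (3)
7. 6666.667ms @ 9 + 1111.111ms (3/2)
8. 7777.778ms @ 21/2 + 1111.111ms (3/2)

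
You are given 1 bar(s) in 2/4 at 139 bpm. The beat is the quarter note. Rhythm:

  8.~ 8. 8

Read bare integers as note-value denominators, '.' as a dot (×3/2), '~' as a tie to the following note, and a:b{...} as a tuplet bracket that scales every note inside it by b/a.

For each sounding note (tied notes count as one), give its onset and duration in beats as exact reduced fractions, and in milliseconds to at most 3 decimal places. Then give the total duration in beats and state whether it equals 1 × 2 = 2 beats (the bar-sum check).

1) 0.0ms=0b +647.482ms=3/2b
2) 647.482ms=3/2b +215.827ms=1/2b
Σ=2b of 2 (139bpm 2/4) — PASS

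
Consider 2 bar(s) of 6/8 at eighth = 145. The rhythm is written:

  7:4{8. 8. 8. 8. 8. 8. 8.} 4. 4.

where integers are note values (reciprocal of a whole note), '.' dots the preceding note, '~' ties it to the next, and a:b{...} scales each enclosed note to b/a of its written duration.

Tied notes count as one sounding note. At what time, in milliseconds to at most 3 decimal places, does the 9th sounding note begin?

note 9 onset = 9b = 3724.138ms

1. 0.0ms @ 0 + 354.68ms (6/7)
2. 354.68ms @ 6/7 + 354.68ms (6/7)
3. 709.36ms @ 12/7 + 354.68ms (6/7)
4. 1064.039ms @ 18/7 + 354.68ms (6/7)
5. 1418.719ms @ 24/7 + 354.68ms (6/7)
6. 1773.399ms @ 30/7 + 354.68ms (6/7)
7. 2128.079ms @ 36/7 + 354.68ms (6/7)
8. 2482.759ms @ 6 + 1241.379ms (3)
9. 3724.138ms @ 9 + 1241.379ms (3)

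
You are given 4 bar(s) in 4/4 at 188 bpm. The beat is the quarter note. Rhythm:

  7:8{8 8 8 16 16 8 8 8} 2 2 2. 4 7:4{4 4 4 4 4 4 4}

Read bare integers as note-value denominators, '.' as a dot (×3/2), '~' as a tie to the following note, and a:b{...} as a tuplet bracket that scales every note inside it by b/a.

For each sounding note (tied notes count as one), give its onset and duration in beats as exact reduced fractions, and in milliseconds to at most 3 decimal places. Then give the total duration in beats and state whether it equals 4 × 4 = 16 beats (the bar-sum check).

1) 0.0ms=0b +182.371ms=4/7b
2) 182.371ms=4/7b +182.371ms=4/7b
3) 364.742ms=8/7b +182.371ms=4/7b
4) 547.112ms=12/7b +91.185ms=2/7b
5) 638.298ms=2b +91.185ms=2/7b
6) 729.483ms=16/7b +182.371ms=4/7b
7) 911.854ms=20/7b +182.371ms=4/7b
8) 1094.225ms=24/7b +182.371ms=4/7b
9) 1276.596ms=4b +638.298ms=2b
10) 1914.894ms=6b +638.298ms=2b
11) 2553.191ms=8b +957.447ms=3b
12) 3510.638ms=11b +319.149ms=1b
13) 3829.787ms=12b +182.371ms=4/7b
14) 4012.158ms=88/7b +182.371ms=4/7b
15) 4194.529ms=92/7b +182.371ms=4/7b
16) 4376.9ms=96/7b +182.371ms=4/7b
17) 4559.271ms=100/7b +182.371ms=4/7b
18) 4741.641ms=104/7b +182.371ms=4/7b
19) 4924.012ms=108/7b +182.371ms=4/7b
Σ=16b of 16 (188bpm 4/4) — PASS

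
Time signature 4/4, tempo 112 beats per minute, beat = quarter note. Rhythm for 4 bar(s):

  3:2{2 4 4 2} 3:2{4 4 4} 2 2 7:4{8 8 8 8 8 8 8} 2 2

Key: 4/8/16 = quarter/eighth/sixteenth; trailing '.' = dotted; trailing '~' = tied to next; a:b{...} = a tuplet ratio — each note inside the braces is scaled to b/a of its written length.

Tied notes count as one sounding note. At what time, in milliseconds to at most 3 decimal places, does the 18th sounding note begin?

1. 0.0ms @ 0 + 714.286ms (4/3)
2. 714.286ms @ 4/3 + 357.143ms (2/3)
3. 1071.429ms @ 2 + 357.143ms (2/3)
4. 1428.571ms @ 8/3 + 714.286ms (4/3)
5. 2142.857ms @ 4 + 357.143ms (2/3)
6. 2500.0ms @ 14/3 + 357.143ms (2/3)
7. 2857.143ms @ 16/3 + 357.143ms (2/3)
8. 3214.286ms @ 6 + 1071.429ms (2)
9. 4285.714ms @ 8 + 1071.429ms (2)
10. 5357.143ms @ 10 + 153.061ms (2/7)
11. 5510.204ms @ 72/7 + 153.061ms (2/7)
12. 5663.265ms @ 74/7 + 153.061ms (2/7)
13. 5816.327ms @ 76/7 + 153.061ms (2/7)
14. 5969.388ms @ 78/7 + 153.061ms (2/7)
15. 6122.449ms @ 80/7 + 153.061ms (2/7)
16. 6275.51ms @ 82/7 + 153.061ms (2/7)
17. 6428.571ms @ 12 + 1071.429ms (2)
18. 7500.0ms @ 14 + 1071.429ms (2)

note 18 onset = 14b = 7500.0ms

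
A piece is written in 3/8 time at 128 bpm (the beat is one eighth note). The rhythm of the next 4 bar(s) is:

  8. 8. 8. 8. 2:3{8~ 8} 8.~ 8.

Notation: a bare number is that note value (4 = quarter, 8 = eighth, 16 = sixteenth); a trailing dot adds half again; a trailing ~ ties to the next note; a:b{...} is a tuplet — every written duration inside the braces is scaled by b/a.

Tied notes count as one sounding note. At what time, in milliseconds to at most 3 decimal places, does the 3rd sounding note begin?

note 3 onset = 3b = 1406.25ms

1. 0.0ms @ 0 + 703.125ms (3/2)
2. 703.125ms @ 3/2 + 703.125ms (3/2)
3. 1406.25ms @ 3 + 703.125ms (3/2)
4. 2109.375ms @ 9/2 + 703.125ms (3/2)
5. 2812.5ms @ 6 + 1406.25ms (3)
6. 4218.75ms @ 9 + 1406.25ms (3)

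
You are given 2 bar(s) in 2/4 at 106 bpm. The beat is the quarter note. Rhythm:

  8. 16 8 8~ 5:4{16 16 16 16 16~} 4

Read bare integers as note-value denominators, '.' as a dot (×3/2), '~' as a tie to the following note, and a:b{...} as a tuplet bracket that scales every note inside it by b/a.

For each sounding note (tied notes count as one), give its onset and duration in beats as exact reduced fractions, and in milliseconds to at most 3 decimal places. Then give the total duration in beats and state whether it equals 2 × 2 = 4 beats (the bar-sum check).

1) 0.0ms=0b +424.528ms=3/4b
2) 424.528ms=3/4b +141.509ms=1/4b
3) 566.038ms=1b +283.019ms=1/2b
4) 849.057ms=3/2b +396.226ms=7/10b
5) 1245.283ms=11/5b +113.208ms=1/5b
6) 1358.491ms=12/5b +113.208ms=1/5b
7) 1471.698ms=13/5b +113.208ms=1/5b
8) 1584.906ms=14/5b +679.245ms=6/5b
Σ=4b of 4 (106bpm 2/4) — PASS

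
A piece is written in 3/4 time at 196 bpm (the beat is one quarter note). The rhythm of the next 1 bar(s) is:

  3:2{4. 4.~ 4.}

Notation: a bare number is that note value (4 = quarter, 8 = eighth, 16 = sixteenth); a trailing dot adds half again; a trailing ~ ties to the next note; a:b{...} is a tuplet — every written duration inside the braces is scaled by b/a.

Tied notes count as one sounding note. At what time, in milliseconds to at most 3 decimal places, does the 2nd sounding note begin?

1. 0.0ms @ 0 + 306.122ms (1)
2. 306.122ms @ 1 + 612.245ms (2)

note 2 onset = 1b = 306.122ms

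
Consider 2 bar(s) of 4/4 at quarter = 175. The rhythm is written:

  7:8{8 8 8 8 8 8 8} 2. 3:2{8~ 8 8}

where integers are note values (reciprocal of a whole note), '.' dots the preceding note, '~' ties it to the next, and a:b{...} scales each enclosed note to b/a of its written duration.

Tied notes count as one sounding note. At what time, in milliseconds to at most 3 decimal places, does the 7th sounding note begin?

note 7 onset = 24/7b = 1175.51ms

1. 0.0ms @ 0 + 195.918ms (4/7)
2. 195.918ms @ 4/7 + 195.918ms (4/7)
3. 391.837ms @ 8/7 + 195.918ms (4/7)
4. 587.755ms @ 12/7 + 195.918ms (4/7)
5. 783.673ms @ 16/7 + 195.918ms (4/7)
6. 979.592ms @ 20/7 + 195.918ms (4/7)
7. 1175.51ms @ 24/7 + 195.918ms (4/7)
8. 1371.429ms @ 4 + 1028.571ms (3)
9. 2400.0ms @ 7 + 228.571ms (2/3)
10. 2628.571ms @ 23/3 + 114.286ms (1/3)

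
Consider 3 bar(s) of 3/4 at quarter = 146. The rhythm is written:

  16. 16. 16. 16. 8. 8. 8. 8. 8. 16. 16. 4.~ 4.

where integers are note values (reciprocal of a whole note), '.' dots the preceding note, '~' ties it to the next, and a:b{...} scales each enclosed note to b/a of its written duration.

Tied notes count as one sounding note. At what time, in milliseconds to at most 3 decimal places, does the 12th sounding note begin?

1. 0.0ms @ 0 + 154.11ms (3/8)
2. 154.11ms @ 3/8 + 154.11ms (3/8)
3. 308.219ms @ 3/4 + 154.11ms (3/8)
4. 462.329ms @ 9/8 + 154.11ms (3/8)
5. 616.438ms @ 3/2 + 308.219ms (3/4)
6. 924.658ms @ 9/4 + 308.219ms (3/4)
7. 1232.877ms @ 3 + 308.219ms (3/4)
8. 1541.096ms @ 15/4 + 308.219ms (3/4)
9. 1849.315ms @ 9/2 + 308.219ms (3/4)
10. 2157.534ms @ 21/4 + 154.11ms (3/8)
11. 2311.644ms @ 45/8 + 154.11ms (3/8)
12. 2465.753ms @ 6 + 1232.877ms (3)

note 12 onset = 6b = 2465.753ms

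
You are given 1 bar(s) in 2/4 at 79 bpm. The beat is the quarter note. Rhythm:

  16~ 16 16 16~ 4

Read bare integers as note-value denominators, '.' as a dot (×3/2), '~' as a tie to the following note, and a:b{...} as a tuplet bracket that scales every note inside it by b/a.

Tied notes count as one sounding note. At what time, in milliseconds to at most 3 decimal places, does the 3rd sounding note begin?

1. 0.0ms @ 0 + 379.747ms (1/2)
2. 379.747ms @ 1/2 + 189.873ms (1/4)
3. 569.62ms @ 3/4 + 949.367ms (5/4)

note 3 onset = 3/4b = 569.62ms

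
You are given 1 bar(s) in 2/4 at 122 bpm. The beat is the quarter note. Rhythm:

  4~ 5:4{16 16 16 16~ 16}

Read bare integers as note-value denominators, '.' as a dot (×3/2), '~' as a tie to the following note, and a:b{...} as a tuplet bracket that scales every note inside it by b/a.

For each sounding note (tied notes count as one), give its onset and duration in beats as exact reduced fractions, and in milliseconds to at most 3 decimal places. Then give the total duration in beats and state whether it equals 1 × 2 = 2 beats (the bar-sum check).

1) 0.0ms=0b +590.164ms=6/5b
2) 590.164ms=6/5b +98.361ms=1/5b
3) 688.525ms=7/5b +98.361ms=1/5b
4) 786.885ms=8/5b +196.721ms=2/5b
Σ=2b of 2 (122bpm 2/4) — PASS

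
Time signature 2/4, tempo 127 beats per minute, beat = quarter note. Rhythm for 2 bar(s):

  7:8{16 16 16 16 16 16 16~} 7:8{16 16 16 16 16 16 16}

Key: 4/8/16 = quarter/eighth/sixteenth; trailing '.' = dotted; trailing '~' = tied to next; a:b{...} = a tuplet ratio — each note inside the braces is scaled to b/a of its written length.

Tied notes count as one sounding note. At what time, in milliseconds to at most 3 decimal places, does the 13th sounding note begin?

1. 0.0ms @ 0 + 134.983ms (2/7)
2. 134.983ms @ 2/7 + 134.983ms (2/7)
3. 269.966ms @ 4/7 + 134.983ms (2/7)
4. 404.949ms @ 6/7 + 134.983ms (2/7)
5. 539.933ms @ 8/7 + 134.983ms (2/7)
6. 674.916ms @ 10/7 + 134.983ms (2/7)
7. 809.899ms @ 12/7 + 269.966ms (4/7)
8. 1079.865ms @ 16/7 + 134.983ms (2/7)
9. 1214.848ms @ 18/7 + 134.983ms (2/7)
10. 1349.831ms @ 20/7 + 134.983ms (2/7)
11. 1484.814ms @ 22/7 + 134.983ms (2/7)
12. 1619.798ms @ 24/7 + 134.983ms (2/7)
13. 1754.781ms @ 26/7 + 134.983ms (2/7)

note 13 onset = 26/7b = 1754.781ms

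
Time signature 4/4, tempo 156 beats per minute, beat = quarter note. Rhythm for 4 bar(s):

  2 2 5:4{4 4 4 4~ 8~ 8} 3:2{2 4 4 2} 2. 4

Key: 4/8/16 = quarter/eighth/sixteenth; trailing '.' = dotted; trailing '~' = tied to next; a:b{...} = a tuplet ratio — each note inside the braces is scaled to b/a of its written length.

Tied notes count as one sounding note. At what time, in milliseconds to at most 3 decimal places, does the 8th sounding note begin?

1. 0.0ms @ 0 + 769.231ms (2)
2. 769.231ms @ 2 + 769.231ms (2)
3. 1538.462ms @ 4 + 307.692ms (4/5)
4. 1846.154ms @ 24/5 + 307.692ms (4/5)
5. 2153.846ms @ 28/5 + 307.692ms (4/5)
6. 2461.538ms @ 32/5 + 615.385ms (8/5)
7. 3076.923ms @ 8 + 512.821ms (4/3)
8. 3589.744ms @ 28/3 + 256.41ms (2/3)
9. 3846.154ms @ 10 + 256.41ms (2/3)
10. 4102.564ms @ 32/3 + 512.821ms (4/3)
11. 4615.385ms @ 12 + 1153.846ms (3)
12. 5769.231ms @ 15 + 384.615ms (1)

note 8 onset = 28/3b = 3589.744ms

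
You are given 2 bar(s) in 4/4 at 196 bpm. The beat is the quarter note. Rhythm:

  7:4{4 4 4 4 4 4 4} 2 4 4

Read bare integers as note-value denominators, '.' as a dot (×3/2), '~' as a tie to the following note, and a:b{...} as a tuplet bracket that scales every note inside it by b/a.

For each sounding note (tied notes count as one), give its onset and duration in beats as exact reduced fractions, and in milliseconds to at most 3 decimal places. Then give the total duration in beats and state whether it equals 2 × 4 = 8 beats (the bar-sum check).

1) 0.0ms=0b +174.927ms=4/7b
2) 174.927ms=4/7b +174.927ms=4/7b
3) 349.854ms=8/7b +174.927ms=4/7b
4) 524.781ms=12/7b +174.927ms=4/7b
5) 699.708ms=16/7b +174.927ms=4/7b
6) 874.636ms=20/7b +174.927ms=4/7b
7) 1049.563ms=24/7b +174.927ms=4/7b
8) 1224.49ms=4b +612.245ms=2b
9) 1836.735ms=6b +306.122ms=1b
10) 2142.857ms=7b +306.122ms=1b
Σ=8b of 8 (196bpm 4/4) — PASS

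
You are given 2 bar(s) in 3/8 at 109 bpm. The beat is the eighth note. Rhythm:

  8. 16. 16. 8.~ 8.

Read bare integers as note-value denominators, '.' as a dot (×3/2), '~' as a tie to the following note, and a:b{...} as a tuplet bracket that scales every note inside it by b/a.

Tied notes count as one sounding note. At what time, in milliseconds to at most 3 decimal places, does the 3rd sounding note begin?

note 3 onset = 9/4b = 1238.532ms

1. 0.0ms @ 0 + 825.688ms (3/2)
2. 825.688ms @ 3/2 + 412.844ms (3/4)
3. 1238.532ms @ 9/4 + 412.844ms (3/4)
4. 1651.376ms @ 3 + 1651.376ms (3)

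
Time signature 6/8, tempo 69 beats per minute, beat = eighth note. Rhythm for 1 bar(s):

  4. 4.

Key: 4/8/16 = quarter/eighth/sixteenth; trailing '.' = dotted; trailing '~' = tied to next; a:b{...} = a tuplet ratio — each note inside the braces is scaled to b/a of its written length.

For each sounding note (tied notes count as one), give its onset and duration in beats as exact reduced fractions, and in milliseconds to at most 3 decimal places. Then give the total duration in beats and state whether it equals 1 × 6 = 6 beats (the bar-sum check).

1) 0.0ms=0b +2608.696ms=3b
2) 2608.696ms=3b +2608.696ms=3b
Σ=6b of 6 (69bpm 6/8) — PASS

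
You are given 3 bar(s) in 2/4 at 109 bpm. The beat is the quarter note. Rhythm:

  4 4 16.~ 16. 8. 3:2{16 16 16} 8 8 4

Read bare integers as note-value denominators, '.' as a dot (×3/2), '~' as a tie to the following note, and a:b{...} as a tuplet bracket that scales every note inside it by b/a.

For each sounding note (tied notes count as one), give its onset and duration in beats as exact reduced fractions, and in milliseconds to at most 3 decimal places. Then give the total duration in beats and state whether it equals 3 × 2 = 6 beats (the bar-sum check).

1) 0.0ms=0b +550.459ms=1b
2) 550.459ms=1b +550.459ms=1b
3) 1100.917ms=2b +412.844ms=3/4b
4) 1513.761ms=11/4b +412.844ms=3/4b
5) 1926.606ms=7/2b +91.743ms=1/6b
6) 2018.349ms=11/3b +91.743ms=1/6b
7) 2110.092ms=23/6b +91.743ms=1/6b
8) 2201.835ms=4b +275.229ms=1/2b
9) 2477.064ms=9/2b +275.229ms=1/2b
10) 2752.294ms=5b +550.459ms=1b
Σ=6b of 6 (109bpm 2/4) — PASS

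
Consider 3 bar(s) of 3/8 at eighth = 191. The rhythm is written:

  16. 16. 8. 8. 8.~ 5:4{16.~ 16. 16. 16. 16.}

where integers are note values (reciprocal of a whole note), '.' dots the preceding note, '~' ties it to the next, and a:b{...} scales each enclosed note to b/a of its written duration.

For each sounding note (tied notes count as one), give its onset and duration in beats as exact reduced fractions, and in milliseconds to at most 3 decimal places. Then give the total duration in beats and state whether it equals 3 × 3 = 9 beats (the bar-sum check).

1) 0.0ms=0b +235.602ms=3/4b
2) 235.602ms=3/4b +235.602ms=3/4b
3) 471.204ms=3/2b +471.204ms=3/2b
4) 942.408ms=3b +471.204ms=3/2b
5) 1413.613ms=9/2b +848.168ms=27/10b
6) 2261.78ms=36/5b +188.482ms=3/5b
7) 2450.262ms=39/5b +188.482ms=3/5b
8) 2638.743ms=42/5b +188.482ms=3/5b
Σ=9b of 9 (191bpm 3/8) — PASS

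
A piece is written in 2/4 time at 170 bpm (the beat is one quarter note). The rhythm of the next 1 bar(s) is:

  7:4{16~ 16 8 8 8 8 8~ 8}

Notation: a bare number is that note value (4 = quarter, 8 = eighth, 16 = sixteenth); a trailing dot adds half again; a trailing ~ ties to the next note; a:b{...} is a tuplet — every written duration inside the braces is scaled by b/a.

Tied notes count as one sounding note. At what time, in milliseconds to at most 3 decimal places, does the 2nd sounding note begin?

1. 0.0ms @ 0 + 100.84ms (2/7)
2. 100.84ms @ 2/7 + 100.84ms (2/7)
3. 201.681ms @ 4/7 + 100.84ms (2/7)
4. 302.521ms @ 6/7 + 100.84ms (2/7)
5. 403.361ms @ 8/7 + 100.84ms (2/7)
6. 504.202ms @ 10/7 + 201.681ms (4/7)

note 2 onset = 2/7b = 100.84ms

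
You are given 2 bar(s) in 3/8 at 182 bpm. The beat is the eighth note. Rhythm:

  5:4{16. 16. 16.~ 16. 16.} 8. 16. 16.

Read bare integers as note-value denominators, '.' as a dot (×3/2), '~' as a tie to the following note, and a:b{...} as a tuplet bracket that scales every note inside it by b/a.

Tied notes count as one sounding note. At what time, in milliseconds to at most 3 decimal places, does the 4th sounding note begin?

note 4 onset = 12/5b = 791.209ms

1. 0.0ms @ 0 + 197.802ms (3/5)
2. 197.802ms @ 3/5 + 197.802ms (3/5)
3. 395.604ms @ 6/5 + 395.604ms (6/5)
4. 791.209ms @ 12/5 + 197.802ms (3/5)
5. 989.011ms @ 3 + 494.505ms (3/2)
6. 1483.516ms @ 9/2 + 247.253ms (3/4)
7. 1730.769ms @ 21/4 + 247.253ms (3/4)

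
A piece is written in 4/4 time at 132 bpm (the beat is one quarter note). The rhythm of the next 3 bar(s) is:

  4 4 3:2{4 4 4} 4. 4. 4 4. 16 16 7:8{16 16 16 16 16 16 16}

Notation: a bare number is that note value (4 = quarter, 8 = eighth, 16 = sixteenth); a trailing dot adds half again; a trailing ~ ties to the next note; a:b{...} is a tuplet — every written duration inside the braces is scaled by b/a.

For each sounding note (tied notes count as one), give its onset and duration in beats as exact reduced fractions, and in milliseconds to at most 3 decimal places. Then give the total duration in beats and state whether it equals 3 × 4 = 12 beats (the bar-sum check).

1) 0.0ms=0b +454.545ms=1b
2) 454.545ms=1b +454.545ms=1b
3) 909.091ms=2b +303.03ms=2/3b
4) 1212.121ms=8/3b +303.03ms=2/3b
5) 1515.152ms=10/3b +303.03ms=2/3b
6) 1818.182ms=4b +681.818ms=3/2b
7) 2500.0ms=11/2b +681.818ms=3/2b
8) 3181.818ms=7b +454.545ms=1b
9) 3636.364ms=8b +681.818ms=3/2b
10) 4318.182ms=19/2b +113.636ms=1/4b
11) 4431.818ms=39/4b +113.636ms=1/4b
12) 4545.455ms=10b +129.87ms=2/7b
13) 4675.325ms=72/7b +129.87ms=2/7b
14) 4805.195ms=74/7b +129.87ms=2/7b
15) 4935.065ms=76/7b +129.87ms=2/7b
16) 5064.935ms=78/7b +129.87ms=2/7b
17) 5194.805ms=80/7b +129.87ms=2/7b
18) 5324.675ms=82/7b +129.87ms=2/7b
Σ=12b of 12 (132bpm 4/4) — PASS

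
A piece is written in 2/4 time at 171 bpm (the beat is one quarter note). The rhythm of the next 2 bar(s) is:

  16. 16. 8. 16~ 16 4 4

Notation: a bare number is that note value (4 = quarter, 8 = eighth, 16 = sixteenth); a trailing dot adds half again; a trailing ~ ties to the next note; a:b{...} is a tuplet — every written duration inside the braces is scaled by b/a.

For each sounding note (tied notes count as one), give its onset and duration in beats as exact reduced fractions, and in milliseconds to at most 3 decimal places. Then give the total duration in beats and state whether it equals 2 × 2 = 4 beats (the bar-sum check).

1) 0.0ms=0b +131.579ms=3/8b
2) 131.579ms=3/8b +131.579ms=3/8b
3) 263.158ms=3/4b +263.158ms=3/4b
4) 526.316ms=3/2b +175.439ms=1/2b
5) 701.754ms=2b +350.877ms=1b
6) 1052.632ms=3b +350.877ms=1b
Σ=4b of 4 (171bpm 2/4) — PASS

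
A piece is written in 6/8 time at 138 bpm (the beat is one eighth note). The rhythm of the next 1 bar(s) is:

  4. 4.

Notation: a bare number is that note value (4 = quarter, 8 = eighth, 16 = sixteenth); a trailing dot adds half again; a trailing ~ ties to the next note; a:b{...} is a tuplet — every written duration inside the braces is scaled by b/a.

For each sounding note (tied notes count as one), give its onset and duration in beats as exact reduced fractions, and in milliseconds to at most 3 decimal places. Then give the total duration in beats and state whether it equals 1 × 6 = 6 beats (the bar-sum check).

1) 0.0ms=0b +1304.348ms=3b
2) 1304.348ms=3b +1304.348ms=3b
Σ=6b of 6 (138bpm 6/8) — PASS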